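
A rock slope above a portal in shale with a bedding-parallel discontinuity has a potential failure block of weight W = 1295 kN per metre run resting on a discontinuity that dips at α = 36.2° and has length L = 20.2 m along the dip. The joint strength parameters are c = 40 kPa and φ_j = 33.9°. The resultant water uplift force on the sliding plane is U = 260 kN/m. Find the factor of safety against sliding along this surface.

FS = 1.75

Resolving the block weight along and normal to the plane and applying the Mohr–Coulomb strength on the joint:
N' = W cosα − U = 1295·cos36.2° − 260 = 785.0 kN/m
Driving force T = W sinα = 1295·sin36.2° = 764.8 kN/m
Resisting force R = c·L + N'·tanφ_j = 40·20.2 + 785.0·tan33.9° = 808.0 + 527.5 = 1335.5 kN/m
FS = R / T = 1335.5 / 764.8 = 1.746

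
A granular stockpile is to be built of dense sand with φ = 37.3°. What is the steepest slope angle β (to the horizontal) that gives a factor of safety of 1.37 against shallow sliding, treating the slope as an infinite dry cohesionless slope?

For an infinite dry cohesionless slope FS = tanφ/tanβ, so tanβ = tanφ / FS.
tanβ = tan37.3° / 1.37 = 0.7618 / 1.37 = 0.5561
β = arctan(0.5561) = 29.08°

β = 29.1°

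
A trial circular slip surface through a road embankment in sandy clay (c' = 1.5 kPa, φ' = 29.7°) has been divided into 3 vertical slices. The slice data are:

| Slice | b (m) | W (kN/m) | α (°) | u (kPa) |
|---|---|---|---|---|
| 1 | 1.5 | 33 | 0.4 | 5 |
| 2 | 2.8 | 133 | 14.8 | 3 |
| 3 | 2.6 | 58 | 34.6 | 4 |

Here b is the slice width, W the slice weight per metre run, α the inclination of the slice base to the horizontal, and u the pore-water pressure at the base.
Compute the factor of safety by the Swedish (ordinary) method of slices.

FS = 1.70

Ordinary method of slices: FS = Σ[c'·Δl_i + (W_i cosα_i − u_i·Δl_i)·tanφ'] / Σ W_i sinα_i, with Δl_i = b_i / cosα_i.
Slice 1: Δl = 1.5/cos0.4° = 1.500 m; N'_1 = 33·cos0.4° − 5·1.500 = 25.5; c'Δl = 2.25; W sinα = 0.2
Slice 2: Δl = 2.8/cos14.8° = 2.896 m; N'_2 = 133·cos14.8° − 3·2.896 = 119.9; c'Δl = 4.34; W sinα = 34.0
Slice 3: Δl = 2.6/cos34.6° = 3.159 m; N'_3 = 58·cos34.6° − 4·3.159 = 35.1; c'Δl = 4.74; W sinα = 32.9
Σc'Δl = 11.3 kN/m; ΣN' = 180.5 kN/m; ΣW sinα = 67.1 kN/m
Resisting = 11.3 + 180.5·tan29.7° = 11.3 + 103.0 = 114.3 kN/m
FS = 114.3 / 67.1 = 1.702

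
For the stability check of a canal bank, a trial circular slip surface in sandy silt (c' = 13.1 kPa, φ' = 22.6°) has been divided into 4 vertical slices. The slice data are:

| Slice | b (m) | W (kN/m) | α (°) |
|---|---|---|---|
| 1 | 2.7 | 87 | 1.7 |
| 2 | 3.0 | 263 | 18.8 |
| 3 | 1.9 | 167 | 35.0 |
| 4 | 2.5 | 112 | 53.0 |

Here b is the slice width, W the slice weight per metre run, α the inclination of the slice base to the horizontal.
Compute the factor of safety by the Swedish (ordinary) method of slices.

FS = 1.42

Ordinary method of slices: FS = Σ[c'·Δl_i + (W_i cosα_i)·tanφ'] / Σ W_i sinα_i, with Δl_i = b_i / cosα_i.
Slice 1: Δl = 2.7/cos1.7° = 2.701 m; N'_1 = 87·cos1.7° = 87.0; c'Δl = 35.39; W sinα = 2.6
Slice 2: Δl = 3.0/cos18.8° = 3.169 m; N'_2 = 263·cos18.8° = 249.0; c'Δl = 41.51; W sinα = 84.8
Slice 3: Δl = 1.9/cos35.0° = 2.319 m; N'_3 = 167·cos35.0° = 136.8; c'Δl = 30.39; W sinα = 95.8
Slice 4: Δl = 2.5/cos53.0° = 4.154 m; N'_4 = 112·cos53.0° = 67.4; c'Δl = 54.42; W sinα = 89.4
Σc'Δl = 161.7 kN/m; ΣN' = 540.1 kN/m; ΣW sinα = 272.6 kN/m
Resisting = 161.7 + 540.1·tan22.6° = 161.7 + 224.8 = 386.5 kN/m
FS = 386.5 / 272.6 = 1.418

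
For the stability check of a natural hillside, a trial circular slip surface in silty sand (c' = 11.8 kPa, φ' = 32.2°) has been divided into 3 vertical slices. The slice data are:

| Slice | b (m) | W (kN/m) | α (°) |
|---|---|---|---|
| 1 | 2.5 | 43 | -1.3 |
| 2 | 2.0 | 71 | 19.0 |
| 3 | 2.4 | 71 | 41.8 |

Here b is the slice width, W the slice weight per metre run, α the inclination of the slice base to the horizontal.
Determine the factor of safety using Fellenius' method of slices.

FS = 2.81

Ordinary method of slices: FS = Σ[c'·Δl_i + (W_i cosα_i)·tanφ'] / Σ W_i sinα_i, with Δl_i = b_i / cosα_i.
Slice 1: Δl = 2.5/cos(-1.3°) = 2.501 m; N'_1 = 43·cos(-1.3°) = 43.0; c'Δl = 29.51; W sinα = -1.0
Slice 2: Δl = 2.0/cos19.0° = 2.115 m; N'_2 = 71·cos19.0° = 67.1; c'Δl = 24.96; W sinα = 23.1
Slice 3: Δl = 2.4/cos41.8° = 3.219 m; N'_3 = 71·cos41.8° = 52.9; c'Δl = 37.99; W sinα = 47.3
Σc'Δl = 92.5 kN/m; ΣN' = 163.0 kN/m; ΣW sinα = 69.5 kN/m
Resisting = 92.5 + 163.0·tan32.2° = 92.5 + 102.7 = 195.1 kN/m
FS = 195.1 / 69.5 = 2.809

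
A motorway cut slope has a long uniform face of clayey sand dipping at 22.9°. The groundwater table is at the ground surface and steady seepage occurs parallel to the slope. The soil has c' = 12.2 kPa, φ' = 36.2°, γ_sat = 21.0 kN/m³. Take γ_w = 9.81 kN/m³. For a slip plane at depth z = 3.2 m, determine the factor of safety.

FS = 1.43

With seepage parallel to the slope and the water table at the surface, the effective normal stress on the slip plane uses the buoyant unit weight γ' = γ_sat − γ_w while the driving shear stress uses γ_sat:
FS = [c' + γ' z cos²β tanφ'] / [γ_sat z sinβ cosβ]
γ' = 21.0 − 9.81 = 11.19 kN/m³
Numerator = 12.2 + 11.19·3.2·cos²22.9°·tan36.2° = 12.2 + 11.19·3.2·0.8486·0.7319 = 34.439 kPa
Denominator = 21.0·3.2·sin22.9°·cos22.9° = 21.0·3.2·0.3891·0.9212 = 24.088 kPa
FS = 34.439 / 24.088 = 1.430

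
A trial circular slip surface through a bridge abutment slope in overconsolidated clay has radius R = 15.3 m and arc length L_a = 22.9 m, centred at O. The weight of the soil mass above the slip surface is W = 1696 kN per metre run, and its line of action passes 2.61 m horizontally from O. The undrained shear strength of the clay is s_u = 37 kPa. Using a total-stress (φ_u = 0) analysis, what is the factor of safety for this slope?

Taking moments about the centre O, the resisting moment is provided by the undrained shear strength acting along the arc:
M_R = s_u·L_a·R = 37·22.90·15.3 = 12963.7 kN·m/m
M_D = W·d = 1696·2.61 = 4426.6 kN·m/m
FS = M_R / M_D = 12963.7 / 4426.6 = 2.929

FS = 2.93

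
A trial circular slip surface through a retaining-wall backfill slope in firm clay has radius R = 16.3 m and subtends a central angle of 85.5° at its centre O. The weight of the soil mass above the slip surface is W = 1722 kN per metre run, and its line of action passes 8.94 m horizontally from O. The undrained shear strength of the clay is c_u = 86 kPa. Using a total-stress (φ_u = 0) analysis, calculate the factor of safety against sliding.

FS = 2.21

Taking moments about the centre O, the resisting moment is provided by the undrained shear strength acting along the arc:
Arc length L_a = R·θ = 16.3·(85.5°·π/180) = 16.3·1.4923 = 24.32 m
M_R = c_u·L_a·R = 86·24.32·16.3 = 34097.1 kN·m/m
M_D = W·d = 1722·8.94 = 15394.7 kN·m/m
FS = M_R / M_D = 34097.1 / 15394.7 = 2.215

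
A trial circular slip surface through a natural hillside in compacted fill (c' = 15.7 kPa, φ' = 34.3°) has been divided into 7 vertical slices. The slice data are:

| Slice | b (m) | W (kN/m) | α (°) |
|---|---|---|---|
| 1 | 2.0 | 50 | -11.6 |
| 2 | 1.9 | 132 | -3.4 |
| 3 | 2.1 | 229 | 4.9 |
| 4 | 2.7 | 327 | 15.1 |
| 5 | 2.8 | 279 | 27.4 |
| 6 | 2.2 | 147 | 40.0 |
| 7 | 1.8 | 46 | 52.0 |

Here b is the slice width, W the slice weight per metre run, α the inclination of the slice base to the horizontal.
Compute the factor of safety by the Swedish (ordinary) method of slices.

Ordinary method of slices: FS = Σ[c'·Δl_i + (W_i cosα_i)·tanφ'] / Σ W_i sinα_i, with Δl_i = b_i / cosα_i.
Slice 1: Δl = 2.0/cos(-11.6°) = 2.042 m; N'_1 = 50·cos(-11.6°) = 49.0; c'Δl = 32.05; W sinα = -10.1
Slice 2: Δl = 1.9/cos(-3.4°) = 1.903 m; N'_2 = 132·cos(-3.4°) = 131.8; c'Δl = 29.88; W sinα = -7.8
Slice 3: Δl = 2.1/cos4.9° = 2.108 m; N'_3 = 229·cos4.9° = 228.2; c'Δl = 33.09; W sinα = 19.6
Slice 4: Δl = 2.7/cos15.1° = 2.797 m; N'_4 = 327·cos15.1° = 315.7; c'Δl = 43.91; W sinα = 85.2
Slice 5: Δl = 2.8/cos27.4° = 3.154 m; N'_5 = 279·cos27.4° = 247.7; c'Δl = 49.51; W sinα = 128.4
Slice 6: Δl = 2.2/cos40.0° = 2.872 m; N'_6 = 147·cos40.0° = 112.6; c'Δl = 45.09; W sinα = 94.5
Slice 7: Δl = 1.8/cos52.0° = 2.924 m; N'_7 = 46·cos52.0° = 28.3; c'Δl = 45.90; W sinα = 36.2
Σc'Δl = 279.4 kN/m; ΣN' = 1113.2 kN/m; ΣW sinα = 346.0 kN/m
Resisting = 279.4 + 1113.2·tan34.3° = 279.4 + 759.4 = 1038.8 kN/m
FS = 1038.8 / 346.0 = 3.002

FS = 3.00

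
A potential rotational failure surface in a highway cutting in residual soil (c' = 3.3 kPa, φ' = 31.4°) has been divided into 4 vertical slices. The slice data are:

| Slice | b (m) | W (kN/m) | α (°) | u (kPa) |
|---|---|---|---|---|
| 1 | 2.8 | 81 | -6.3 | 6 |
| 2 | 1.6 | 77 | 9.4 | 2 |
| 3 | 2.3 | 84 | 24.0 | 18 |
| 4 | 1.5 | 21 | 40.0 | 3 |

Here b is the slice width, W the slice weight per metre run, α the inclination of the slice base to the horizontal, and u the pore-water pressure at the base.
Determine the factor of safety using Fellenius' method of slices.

Ordinary method of slices: FS = Σ[c'·Δl_i + (W_i cosα_i − u_i·Δl_i)·tanφ'] / Σ W_i sinα_i, with Δl_i = b_i / cosα_i.
Slice 1: Δl = 2.8/cos(-6.3°) = 2.817 m; N'_1 = 81·cos(-6.3°) − 6·2.817 = 63.6; c'Δl = 9.30; W sinα = -8.9
Slice 2: Δl = 1.6/cos9.4° = 1.622 m; N'_2 = 77·cos9.4° − 2·1.622 = 72.7; c'Δl = 5.35; W sinα = 12.6
Slice 3: Δl = 2.3/cos24.0° = 2.518 m; N'_3 = 84·cos24.0° − 18·2.518 = 31.4; c'Δl = 8.31; W sinα = 34.2
Slice 4: Δl = 1.5/cos40.0° = 1.958 m; N'_4 = 21·cos40.0° − 3·1.958 = 10.2; c'Δl = 6.46; W sinα = 13.5
Σc'Δl = 29.4 kN/m; ΣN' = 178.0 kN/m; ΣW sinα = 51.4 kN/m
Resisting = 29.4 + 178.0·tan31.4° = 29.4 + 108.6 = 138.0 kN/m
FS = 138.0 / 51.4 = 2.688

FS = 2.69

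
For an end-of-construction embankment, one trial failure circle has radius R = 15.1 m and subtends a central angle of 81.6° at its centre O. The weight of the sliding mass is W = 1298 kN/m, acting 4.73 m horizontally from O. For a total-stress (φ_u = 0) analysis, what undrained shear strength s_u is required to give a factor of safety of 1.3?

FS = s_u·L_a·R / (W·d), so s_u = FS·W·d / (L_a·R).
Arc length L_a = R·θ = 15.1·(81.6°·π/180) = 15.1·1.4242 = 21.51 m
s_u = 1.3·1298·4.73 / (21.51·15.1) = 7981.4 / 324.73 = 24.58 kPa

s_u = 24.6 kPa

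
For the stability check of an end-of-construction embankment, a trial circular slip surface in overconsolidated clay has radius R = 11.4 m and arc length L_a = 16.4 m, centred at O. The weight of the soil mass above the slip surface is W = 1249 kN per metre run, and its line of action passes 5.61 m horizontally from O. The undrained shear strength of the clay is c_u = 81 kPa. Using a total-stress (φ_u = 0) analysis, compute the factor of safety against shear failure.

Taking moments about the centre O, the resisting moment is provided by the undrained shear strength acting along the arc:
M_R = c_u·L_a·R = 81·16.40·11.4 = 15143.8 kN·m/m
M_D = W·d = 1249·5.61 = 7006.9 kN·m/m
FS = M_R / M_D = 15143.8 / 7006.9 = 2.161

FS = 2.16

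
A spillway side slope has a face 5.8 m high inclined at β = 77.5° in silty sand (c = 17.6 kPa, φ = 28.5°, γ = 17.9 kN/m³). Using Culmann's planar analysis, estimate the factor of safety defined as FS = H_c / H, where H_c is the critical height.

FS = 1.69

H_c = (4c/γ) · sinβ cosφ / [1 − cos(β − φ)]
    = (4·17.6/17.9) · sin77.5°·cos28.5° / [1 − cos49.0°]
    = 3.933 · 0.8580 / 0.3439 = 9.81 m
FS = H_c / H = 9.81 / 5.8 = 1.692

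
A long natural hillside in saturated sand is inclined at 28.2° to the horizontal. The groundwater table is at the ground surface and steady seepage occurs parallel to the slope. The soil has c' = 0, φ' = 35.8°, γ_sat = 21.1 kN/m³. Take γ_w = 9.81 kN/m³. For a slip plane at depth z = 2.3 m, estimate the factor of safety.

FS = 0.72

With seepage parallel to the slope and the water table at the surface, the effective normal stress on the slip plane uses the buoyant unit weight γ' = γ_sat − γ_w while the driving shear stress uses γ_sat:
FS = [c' + γ' z cos²β tanφ'] / [γ_sat z sinβ cosβ]
(For c' = 0 this reduces to FS = (γ'/γ_sat)·tanφ'/tanβ.)
γ' = 21.1 − 9.81 = 11.29 kN/m³
Numerator = 0.0 + 11.29·2.3·cos²28.2°·tan35.8° = 0.0 + 11.29·2.3·0.7767·0.7212 = 14.546 kPa
Denominator = 21.1·2.3·sin28.2°·cos28.2° = 21.1·2.3·0.4726·0.8813 = 20.211 kPa
FS = 14.546 / 20.211 = 0.720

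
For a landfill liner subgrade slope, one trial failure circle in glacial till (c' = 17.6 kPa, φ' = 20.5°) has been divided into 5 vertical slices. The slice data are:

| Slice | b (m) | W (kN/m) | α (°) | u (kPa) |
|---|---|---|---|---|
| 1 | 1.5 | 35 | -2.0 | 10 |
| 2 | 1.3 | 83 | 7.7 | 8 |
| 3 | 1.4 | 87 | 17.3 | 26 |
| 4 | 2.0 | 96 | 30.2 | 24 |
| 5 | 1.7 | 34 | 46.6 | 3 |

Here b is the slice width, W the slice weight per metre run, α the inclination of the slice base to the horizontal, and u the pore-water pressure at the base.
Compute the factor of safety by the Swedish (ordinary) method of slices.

Ordinary method of slices: FS = Σ[c'·Δl_i + (W_i cosα_i − u_i·Δl_i)·tanφ'] / Σ W_i sinα_i, with Δl_i = b_i / cosα_i.
Slice 1: Δl = 1.5/cos(-2.0°) = 1.501 m; N'_1 = 35·cos(-2.0°) − 10·1.501 = 20.0; c'Δl = 26.42; W sinα = -1.2
Slice 2: Δl = 1.3/cos7.7° = 1.312 m; N'_2 = 83·cos7.7° − 8·1.312 = 71.8; c'Δl = 23.09; W sinα = 11.1
Slice 3: Δl = 1.4/cos17.3° = 1.466 m; N'_3 = 87·cos17.3° − 26·1.466 = 44.9; c'Δl = 25.81; W sinα = 25.9
Slice 4: Δl = 2.0/cos30.2° = 2.314 m; N'_4 = 96·cos30.2° − 24·2.314 = 27.4; c'Δl = 40.73; W sinα = 48.3
Slice 5: Δl = 1.7/cos46.6° = 2.474 m; N'_5 = 34·cos46.6° − 3·2.474 = 15.9; c'Δl = 43.55; W sinα = 24.7
Σc'Δl = 159.6 kN/m; ΣN' = 180.0 kN/m; ΣW sinα = 108.8 kN/m
Resisting = 159.6 + 180.0·tan20.5° = 159.6 + 67.3 = 226.9 kN/m
FS = 226.9 / 108.8 = 2.086

FS = 2.09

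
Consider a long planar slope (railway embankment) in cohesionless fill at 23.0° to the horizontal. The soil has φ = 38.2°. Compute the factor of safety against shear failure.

For a dry cohesionless infinite slope the factor of safety is FS = tanφ / tanβ.
FS = tan38.2° / tan23.0° = 0.7869 / 0.4245 = 1.854

FS = 1.85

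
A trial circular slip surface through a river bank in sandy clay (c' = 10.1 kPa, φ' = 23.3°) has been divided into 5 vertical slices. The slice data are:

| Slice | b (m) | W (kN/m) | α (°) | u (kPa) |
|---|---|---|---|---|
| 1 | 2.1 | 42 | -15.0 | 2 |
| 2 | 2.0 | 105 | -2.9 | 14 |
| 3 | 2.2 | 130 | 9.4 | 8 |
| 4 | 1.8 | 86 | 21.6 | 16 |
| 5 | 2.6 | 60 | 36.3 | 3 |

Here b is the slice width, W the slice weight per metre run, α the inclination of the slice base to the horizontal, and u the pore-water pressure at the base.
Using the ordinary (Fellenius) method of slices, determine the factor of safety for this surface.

FS = 3.47

Ordinary method of slices: FS = Σ[c'·Δl_i + (W_i cosα_i − u_i·Δl_i)·tanφ'] / Σ W_i sinα_i, with Δl_i = b_i / cosα_i.
Slice 1: Δl = 2.1/cos(-15.0°) = 2.174 m; N'_1 = 42·cos(-15.0°) − 2·2.174 = 36.2; c'Δl = 21.96; W sinα = -10.9
Slice 2: Δl = 2.0/cos(-2.9°) = 2.003 m; N'_2 = 105·cos(-2.9°) − 14·2.003 = 76.8; c'Δl = 20.23; W sinα = -5.3
Slice 3: Δl = 2.2/cos9.4° = 2.230 m; N'_3 = 130·cos9.4° − 8·2.230 = 110.4; c'Δl = 22.52; W sinα = 21.2
Slice 4: Δl = 1.8/cos21.6° = 1.936 m; N'_4 = 86·cos21.6° − 16·1.936 = 49.0; c'Δl = 19.55; W sinα = 31.7
Slice 5: Δl = 2.6/cos36.3° = 3.226 m; N'_5 = 60·cos36.3° − 3·3.226 = 38.7; c'Δl = 32.58; W sinα = 35.5
Σc'Δl = 116.8 kN/m; ΣN' = 311.1 kN/m; ΣW sinα = 72.2 kN/m
Resisting = 116.8 + 311.1·tan23.3° = 116.8 + 134.0 = 250.8 kN/m
FS = 250.8 / 72.2 = 3.473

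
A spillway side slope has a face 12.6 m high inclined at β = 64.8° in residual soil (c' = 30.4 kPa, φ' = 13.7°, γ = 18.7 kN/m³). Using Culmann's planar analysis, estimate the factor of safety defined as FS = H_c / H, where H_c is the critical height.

FS = 1.22

H_c = (4c'/γ) · sinβ cosφ' / [1 − cos(β − φ')]
    = (4·30.4/18.7) · sin64.8°·cos13.7° / [1 − cos51.1°]
    = 6.503 · 0.8791 / 0.3720 = 15.37 m
FS = H_c / H = 15.37 / 12.6 = 1.219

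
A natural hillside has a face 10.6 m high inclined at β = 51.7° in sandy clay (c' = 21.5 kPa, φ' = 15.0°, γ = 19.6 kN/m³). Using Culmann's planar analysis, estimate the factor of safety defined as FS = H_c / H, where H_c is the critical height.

H_c = (4c'/γ) · sinβ cosφ' / [1 − cos(β − φ')]
    = (4·21.5/19.6) · sin51.7°·cos15.0° / [1 − cos36.7°]
    = 4.388 · 0.7580 / 0.1982 = 16.78 m
FS = H_c / H = 16.78 / 10.6 = 1.583

FS = 1.58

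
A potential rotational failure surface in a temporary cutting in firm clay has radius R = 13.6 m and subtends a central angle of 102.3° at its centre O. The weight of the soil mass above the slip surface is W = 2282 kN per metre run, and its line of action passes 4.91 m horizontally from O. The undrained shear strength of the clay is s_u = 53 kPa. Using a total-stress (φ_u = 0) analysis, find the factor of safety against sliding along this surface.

FS = 1.56

Taking moments about the centre O, the resisting moment is provided by the undrained shear strength acting along the arc:
Arc length L_a = R·θ = 13.6·(102.3°·π/180) = 13.6·1.7855 = 24.28 m
M_R = s_u·L_a·R = 53·24.28·13.6 = 17502.8 kN·m/m
M_D = W·d = 2282·4.91 = 11204.6 kN·m/m
FS = M_R / M_D = 17502.8 / 11204.6 = 1.562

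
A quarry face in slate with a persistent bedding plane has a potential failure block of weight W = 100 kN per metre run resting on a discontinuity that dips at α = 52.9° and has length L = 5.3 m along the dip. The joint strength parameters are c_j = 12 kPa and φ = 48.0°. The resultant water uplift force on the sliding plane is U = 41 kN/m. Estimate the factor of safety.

Resolving the block weight along and normal to the plane and applying the Mohr–Coulomb strength on the joint:
N' = W cosα − U = 100·cos52.9° − 41 = 19.3 kN/m
Driving force T = W sinα = 100·sin52.9° = 79.8 kN/m
Resisting force R = c_j·L + N'·tanφ = 12·5.3 + 19.3·tan48.0° = 63.6 + 21.5 = 85.1 kN/m
FS = R / T = 85.1 / 79.8 = 1.066

FS = 1.07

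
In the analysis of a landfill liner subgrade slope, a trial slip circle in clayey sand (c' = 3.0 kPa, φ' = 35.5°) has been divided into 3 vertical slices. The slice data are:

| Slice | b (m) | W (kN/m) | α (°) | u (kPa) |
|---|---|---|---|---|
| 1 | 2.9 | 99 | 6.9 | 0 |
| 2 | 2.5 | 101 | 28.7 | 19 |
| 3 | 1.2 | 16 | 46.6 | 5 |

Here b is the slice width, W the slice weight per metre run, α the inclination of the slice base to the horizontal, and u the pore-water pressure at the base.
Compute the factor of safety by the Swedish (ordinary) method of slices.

FS = 1.65

Ordinary method of slices: FS = Σ[c'·Δl_i + (W_i cosα_i − u_i·Δl_i)·tanφ'] / Σ W_i sinα_i, with Δl_i = b_i / cosα_i.
Slice 1: Δl = 2.9/cos6.9° = 2.921 m; N'_1 = 99·cos6.9° − 0·2.921 = 98.3; c'Δl = 8.76; W sinα = 11.9
Slice 2: Δl = 2.5/cos28.7° = 2.850 m; N'_2 = 101·cos28.7° − 19·2.850 = 34.4; c'Δl = 8.55; W sinα = 48.5
Slice 3: Δl = 1.2/cos46.6° = 1.747 m; N'_3 = 16·cos46.6° − 5·1.747 = 2.3; c'Δl = 5.24; W sinα = 11.6
Σc'Δl = 22.6 kN/m; ΣN' = 135.0 kN/m; ΣW sinα = 72.0 kN/m
Resisting = 22.6 + 135.0·tan35.5° = 22.6 + 96.3 = 118.8 kN/m
FS = 118.8 / 72.0 = 1.650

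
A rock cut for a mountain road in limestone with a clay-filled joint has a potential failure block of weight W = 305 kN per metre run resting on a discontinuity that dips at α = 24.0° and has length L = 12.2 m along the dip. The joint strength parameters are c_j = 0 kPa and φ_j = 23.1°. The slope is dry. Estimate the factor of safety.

Resolving the block weight along and normal to the plane and applying the Mohr–Coulomb strength on the joint:
N' = W cosα = 305·cos24.0° = 278.6 kN/m
Driving force T = W sinα = 305·sin24.0° = 124.1 kN/m
Resisting force R = c_j·L + N'·tanφ_j = 0·12.2 + 278.6·tan23.1° = 0.0 + 118.8 = 118.8 kN/m
FS = R / T = 118.8 / 124.1 = 0.958

FS = 0.96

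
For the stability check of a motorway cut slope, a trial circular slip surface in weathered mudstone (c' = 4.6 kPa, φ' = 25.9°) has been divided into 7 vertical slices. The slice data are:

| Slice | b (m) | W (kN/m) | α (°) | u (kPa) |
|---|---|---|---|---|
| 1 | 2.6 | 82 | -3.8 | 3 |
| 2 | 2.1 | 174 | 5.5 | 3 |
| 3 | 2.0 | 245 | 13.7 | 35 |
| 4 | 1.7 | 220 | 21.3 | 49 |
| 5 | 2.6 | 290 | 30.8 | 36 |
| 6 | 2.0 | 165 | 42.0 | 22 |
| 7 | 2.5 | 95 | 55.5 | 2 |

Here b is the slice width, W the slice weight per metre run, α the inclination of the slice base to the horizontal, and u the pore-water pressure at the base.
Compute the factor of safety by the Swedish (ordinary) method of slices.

FS = 0.95

Ordinary method of slices: FS = Σ[c'·Δl_i + (W_i cosα_i − u_i·Δl_i)·tanφ'] / Σ W_i sinα_i, with Δl_i = b_i / cosα_i.
Slice 1: Δl = 2.6/cos(-3.8°) = 2.606 m; N'_1 = 82·cos(-3.8°) − 3·2.606 = 74.0; c'Δl = 11.99; W sinα = -5.4
Slice 2: Δl = 2.1/cos5.5° = 2.110 m; N'_2 = 174·cos5.5° − 3·2.110 = 166.9; c'Δl = 9.70; W sinα = 16.7
Slice 3: Δl = 2.0/cos13.7° = 2.059 m; N'_3 = 245·cos13.7° − 35·2.059 = 166.0; c'Δl = 9.47; W sinα = 58.0
Slice 4: Δl = 1.7/cos21.3° = 1.825 m; N'_4 = 220·cos21.3° − 49·1.825 = 115.6; c'Δl = 8.39; W sinα = 79.9
Slice 5: Δl = 2.6/cos30.8° = 3.027 m; N'_5 = 290·cos30.8° − 36·3.027 = 140.1; c'Δl = 13.92; W sinα = 148.5
Slice 6: Δl = 2.0/cos42.0° = 2.691 m; N'_6 = 165·cos42.0° − 22·2.691 = 63.4; c'Δl = 12.38; W sinα = 110.4
Slice 7: Δl = 2.5/cos55.5° = 4.414 m; N'_7 = 95·cos55.5° − 2·4.414 = 45.0; c'Δl = 20.30; W sinα = 78.3
Σc'Δl = 86.2 kN/m; ΣN' = 770.9 kN/m; ΣW sinα = 486.4 kN/m
Resisting = 86.2 + 770.9·tan25.9° = 86.2 + 374.3 = 460.5 kN/m
FS = 460.5 / 486.4 = 0.947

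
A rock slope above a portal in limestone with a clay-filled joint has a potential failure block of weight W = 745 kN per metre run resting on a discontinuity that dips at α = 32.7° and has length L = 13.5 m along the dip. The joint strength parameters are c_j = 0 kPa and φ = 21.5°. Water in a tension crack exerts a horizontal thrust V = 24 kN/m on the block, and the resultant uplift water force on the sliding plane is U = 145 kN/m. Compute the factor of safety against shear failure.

Resolving the block weight along and normal to the plane and applying the Mohr–Coulomb strength on the joint:
N' = W cosα − U − V sinα = 745·cos32.7° − 145 − 24·sin32.7° = 469.0 kN/m
Driving force T = W sinα + V cosα = 745·sin32.7° + 24·cos32.7° = 422.7 kN/m
Resisting force R = c_j·L + N'·tanφ = 0·13.5 + 469.0·tan21.5° = 0.0 + 184.7 = 184.7 kN/m
FS = R / T = 184.7 / 422.7 = 0.437

FS = 0.44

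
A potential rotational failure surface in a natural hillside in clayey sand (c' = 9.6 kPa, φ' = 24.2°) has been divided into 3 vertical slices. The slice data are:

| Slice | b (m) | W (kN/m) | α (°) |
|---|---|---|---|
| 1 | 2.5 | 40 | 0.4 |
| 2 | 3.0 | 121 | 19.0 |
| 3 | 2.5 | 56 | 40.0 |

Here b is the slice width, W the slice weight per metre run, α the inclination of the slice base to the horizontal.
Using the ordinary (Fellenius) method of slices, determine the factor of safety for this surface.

FS = 2.31

Ordinary method of slices: FS = Σ[c'·Δl_i + (W_i cosα_i)·tanφ'] / Σ W_i sinα_i, with Δl_i = b_i / cosα_i.
Slice 1: Δl = 2.5/cos0.4° = 2.500 m; N'_1 = 40·cos0.4° = 40.0; c'Δl = 24.00; W sinα = 0.3
Slice 2: Δl = 3.0/cos19.0° = 3.173 m; N'_2 = 121·cos19.0° = 114.4; c'Δl = 30.46; W sinα = 39.4
Slice 3: Δl = 2.5/cos40.0° = 3.264 m; N'_3 = 56·cos40.0° = 42.9; c'Δl = 31.33; W sinα = 36.0
Σc'Δl = 85.8 kN/m; ΣN' = 197.3 kN/m; ΣW sinα = 75.7 kN/m
Resisting = 85.8 + 197.3·tan24.2° = 85.8 + 88.7 = 174.5 kN/m
FS = 174.5 / 75.7 = 2.306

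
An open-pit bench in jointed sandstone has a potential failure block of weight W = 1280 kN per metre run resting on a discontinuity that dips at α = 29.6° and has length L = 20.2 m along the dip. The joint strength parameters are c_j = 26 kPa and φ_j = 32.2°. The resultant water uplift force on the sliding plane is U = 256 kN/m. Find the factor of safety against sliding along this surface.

Resolving the block weight along and normal to the plane and applying the Mohr–Coulomb strength on the joint:
N' = W cosα − U = 1280·cos29.6° − 256 = 857.0 kN/m
Driving force T = W sinα = 1280·sin29.6° = 632.2 kN/m
Resisting force R = c_j·L + N'·tanφ_j = 26·20.2 + 857.0·tan32.2° = 525.2 + 539.7 = 1064.9 kN/m
FS = R / T = 1064.9 / 632.2 = 1.684

FS = 1.68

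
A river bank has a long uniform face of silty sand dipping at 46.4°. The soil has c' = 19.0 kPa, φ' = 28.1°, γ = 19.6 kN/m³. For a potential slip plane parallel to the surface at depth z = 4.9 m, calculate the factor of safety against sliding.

For an infinite slope with a slip plane parallel to the surface (no pore pressure): FS = [c' + γz cos²β tanφ'] / [γz sinβ cosβ].
γz = 19.6·4.9 = 96.04 kN/m²
Numerator = 19.0 + 96.04·cos²46.4°·tan28.1° = 19.0 + 96.04·0.4756·0.5340 = 43.388 kPa
Denominator = 96.04·sin46.4°·cos46.4° = 96.04·0.7242·0.6896 = 47.963 kPa
FS = 43.388 / 47.963 = 0.905

FS = 0.90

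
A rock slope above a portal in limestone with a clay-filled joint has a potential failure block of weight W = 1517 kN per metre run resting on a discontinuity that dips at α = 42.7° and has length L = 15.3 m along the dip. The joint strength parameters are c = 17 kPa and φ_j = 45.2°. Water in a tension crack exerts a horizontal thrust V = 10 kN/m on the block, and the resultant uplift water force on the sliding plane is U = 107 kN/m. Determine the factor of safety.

FS = 1.22

Resolving the block weight along and normal to the plane and applying the Mohr–Coulomb strength on the joint:
N' = W cosα − U − V sinα = 1517·cos42.7° − 107 − 10·sin42.7° = 1001.1 kN/m
Driving force T = W sinα + V cosα = 1517·sin42.7° + 10·cos42.7° = 1036.1 kN/m
Resisting force R = c·L + N'·tanφ_j = 17·15.3 + 1001.1·tan45.2° = 260.1 + 1008.1 = 1268.2 kN/m
FS = R / T = 1268.2 / 1036.1 = 1.224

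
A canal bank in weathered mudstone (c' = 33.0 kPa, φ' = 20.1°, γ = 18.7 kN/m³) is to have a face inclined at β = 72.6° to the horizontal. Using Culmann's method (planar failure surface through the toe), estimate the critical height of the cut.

Culmann's analysis gives the critical failure plane at α_cr = (β + φ')/2 = (72.6 + 20.1)/2 = 46.3°, and the critical height
H_c = (4c'/γ) · sinβ cosφ' / [1 − cos(β − φ')]
    = (4·33.0/18.7) · sin72.6°·cos20.1° / [1 − cos(52.5°)]
    = 7.059 · 0.9542·0.9391 / [1 − 0.6088]
    = 7.059 · 0.8961 / 0.3912
    = 16.17 m

H_c = 16.17 m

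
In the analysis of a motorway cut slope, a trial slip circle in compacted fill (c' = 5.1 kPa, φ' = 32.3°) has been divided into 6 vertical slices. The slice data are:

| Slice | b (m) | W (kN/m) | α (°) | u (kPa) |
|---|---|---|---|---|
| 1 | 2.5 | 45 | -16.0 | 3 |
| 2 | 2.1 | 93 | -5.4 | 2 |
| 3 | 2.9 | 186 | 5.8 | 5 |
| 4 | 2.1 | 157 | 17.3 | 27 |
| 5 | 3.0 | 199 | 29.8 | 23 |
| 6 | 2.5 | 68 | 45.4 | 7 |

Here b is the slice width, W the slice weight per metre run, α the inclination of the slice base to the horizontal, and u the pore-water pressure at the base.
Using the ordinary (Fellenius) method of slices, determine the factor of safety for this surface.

Ordinary method of slices: FS = Σ[c'·Δl_i + (W_i cosα_i − u_i·Δl_i)·tanφ'] / Σ W_i sinα_i, with Δl_i = b_i / cosα_i.
Slice 1: Δl = 2.5/cos(-16.0°) = 2.601 m; N'_1 = 45·cos(-16.0°) − 3·2.601 = 35.5; c'Δl = 13.26; W sinα = -12.4
Slice 2: Δl = 2.1/cos(-5.4°) = 2.109 m; N'_2 = 93·cos(-5.4°) − 2·2.109 = 88.4; c'Δl = 10.76; W sinα = -8.8
Slice 3: Δl = 2.9/cos5.8° = 2.915 m; N'_3 = 186·cos5.8° − 5·2.915 = 170.5; c'Δl = 14.87; W sinα = 18.8
Slice 4: Δl = 2.1/cos17.3° = 2.200 m; N'_4 = 157·cos17.3° − 27·2.200 = 90.5; c'Δl = 11.22; W sinα = 46.7
Slice 5: Δl = 3.0/cos29.8° = 3.457 m; N'_5 = 199·cos29.8° − 23·3.457 = 93.2; c'Δl = 17.63; W sinα = 98.9
Slice 6: Δl = 2.5/cos45.4° = 3.560 m; N'_6 = 68·cos45.4° − 7·3.560 = 22.8; c'Δl = 18.16; W sinα = 48.4
Σc'Δl = 85.9 kN/m; ΣN' = 500.8 kN/m; ΣW sinα = 191.6 kN/m
Resisting = 85.9 + 500.8·tan32.3° = 85.9 + 316.6 = 402.5 kN/m
FS = 402.5 / 191.6 = 2.100

FS = 2.10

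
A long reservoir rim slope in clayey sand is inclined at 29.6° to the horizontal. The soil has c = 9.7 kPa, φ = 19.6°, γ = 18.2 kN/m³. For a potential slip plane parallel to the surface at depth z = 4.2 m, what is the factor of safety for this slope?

For an infinite slope with a slip plane parallel to the surface (no pore pressure): FS = [c + γz cos²β tanφ] / [γz sinβ cosβ].
γz = 18.2·4.2 = 76.44 kN/m²
Numerator = 9.7 + 76.44·cos²29.6°·tan19.6° = 9.7 + 76.44·0.7560·0.3561 = 30.278 kPa
Denominator = 76.44·sin29.6°·cos29.6° = 76.44·0.4939·0.8695 = 32.829 kPa
FS = 30.278 / 32.829 = 0.922

FS = 0.92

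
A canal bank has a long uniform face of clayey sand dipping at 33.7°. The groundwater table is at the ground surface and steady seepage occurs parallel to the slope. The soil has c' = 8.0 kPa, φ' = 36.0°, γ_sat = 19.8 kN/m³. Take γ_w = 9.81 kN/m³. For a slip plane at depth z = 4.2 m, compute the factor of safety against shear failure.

FS = 0.76

With seepage parallel to the slope and the water table at the surface, the effective normal stress on the slip plane uses the buoyant unit weight γ' = γ_sat − γ_w while the driving shear stress uses γ_sat:
FS = [c' + γ' z cos²β tanφ'] / [γ_sat z sinβ cosβ]
γ' = 19.8 − 9.81 = 9.99 kN/m³
Numerator = 8.0 + 9.99·4.2·cos²33.7°·tan36.0° = 8.0 + 9.99·4.2·0.6921·0.7265 = 29.100 kPa
Denominator = 19.8·4.2·sin33.7°·cos33.7° = 19.8·4.2·0.5548·0.8320 = 38.387 kPa
FS = 29.100 / 38.387 = 0.758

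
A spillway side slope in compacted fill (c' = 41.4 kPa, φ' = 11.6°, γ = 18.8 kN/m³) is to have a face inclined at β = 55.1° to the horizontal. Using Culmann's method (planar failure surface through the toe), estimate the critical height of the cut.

H_c = 25.77 m

Culmann's analysis gives the critical failure plane at α_cr = (β + φ')/2 = (55.1 + 11.6)/2 = 33.4°, and the critical height
H_c = (4c'/γ) · sinβ cosφ' / [1 − cos(β − φ')]
    = (4·41.4/18.8) · sin55.1°·cos11.6° / [1 − cos(43.5°)]
    = 8.809 · 0.8202·0.9796 / [1 − 0.7254]
    = 8.809 · 0.8034 / 0.2746
    = 25.77 m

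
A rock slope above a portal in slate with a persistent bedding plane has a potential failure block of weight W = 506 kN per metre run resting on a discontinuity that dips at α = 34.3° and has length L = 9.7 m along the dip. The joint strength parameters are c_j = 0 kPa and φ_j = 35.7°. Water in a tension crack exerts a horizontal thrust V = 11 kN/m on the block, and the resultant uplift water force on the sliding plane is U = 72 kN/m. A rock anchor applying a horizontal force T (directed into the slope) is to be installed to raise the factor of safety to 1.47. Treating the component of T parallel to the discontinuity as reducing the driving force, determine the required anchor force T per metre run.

T = 116 kN/m

Resolving forces along and normal to the sliding plane, with the horizontal anchor force T adding T·sinα to the effective normal force and T·cosα acting up the plane against the driving force:
FS = [c_jL + (W cosα − U − V sinα + T sinα) tanφ_j] / [W sinα + V cosα − T cosα]
Without the anchor: N' = 339.8 kN/m, driving T_d = 294.2 kN/m, resisting R = 0·9.7 + 339.8·tan35.7° = 244.2 kN/m, FS = 0.83.
Setting FS = 1.47 and solving for T:
1.47·(294.2 − T cos34.3°) = 244.2 + T sin34.3°·tan35.7°
T·(sin34.3°·tan35.7° + 1.47·cos34.3°) = 1.47·294.2 − 244.2
T·(0.5635·0.7186 + 1.47·0.8261) = 432.5 − 244.2 = 188.3
T·1.6193 = 188.3
T = 116.3 kN/m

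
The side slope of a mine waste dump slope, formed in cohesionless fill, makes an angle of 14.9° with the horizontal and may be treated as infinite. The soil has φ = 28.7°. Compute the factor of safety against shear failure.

For a dry cohesionless infinite slope the factor of safety is FS = tanφ / tanβ.
FS = tan28.7° / tan14.9° = 0.5475 / 0.2661 = 2.058

FS = 2.06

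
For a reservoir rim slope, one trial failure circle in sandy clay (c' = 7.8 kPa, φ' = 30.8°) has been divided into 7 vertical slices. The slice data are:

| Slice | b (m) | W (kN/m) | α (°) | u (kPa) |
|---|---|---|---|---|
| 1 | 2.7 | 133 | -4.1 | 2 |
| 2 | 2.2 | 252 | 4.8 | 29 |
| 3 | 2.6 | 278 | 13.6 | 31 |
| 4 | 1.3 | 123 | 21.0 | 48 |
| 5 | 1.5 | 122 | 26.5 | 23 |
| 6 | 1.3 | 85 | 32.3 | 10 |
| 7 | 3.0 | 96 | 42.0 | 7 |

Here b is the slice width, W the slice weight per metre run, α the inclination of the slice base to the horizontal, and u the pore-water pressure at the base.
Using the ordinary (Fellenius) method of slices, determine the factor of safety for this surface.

Ordinary method of slices: FS = Σ[c'·Δl_i + (W_i cosα_i − u_i·Δl_i)·tanφ'] / Σ W_i sinα_i, with Δl_i = b_i / cosα_i.
Slice 1: Δl = 2.7/cos(-4.1°) = 2.707 m; N'_1 = 133·cos(-4.1°) − 2·2.707 = 127.2; c'Δl = 21.11; W sinα = -9.5
Slice 2: Δl = 2.2/cos4.8° = 2.208 m; N'_2 = 252·cos4.8° − 29·2.208 = 187.1; c'Δl = 17.22; W sinα = 21.1
Slice 3: Δl = 2.6/cos13.6° = 2.675 m; N'_3 = 278·cos13.6° − 31·2.675 = 187.3; c'Δl = 20.87; W sinα = 65.4
Slice 4: Δl = 1.3/cos21.0° = 1.392 m; N'_4 = 123·cos21.0° − 48·1.392 = 48.0; c'Δl = 10.86; W sinα = 44.1
Slice 5: Δl = 1.5/cos26.5° = 1.676 m; N'_5 = 122·cos26.5° − 23·1.676 = 70.6; c'Δl = 13.07; W sinα = 54.4
Slice 6: Δl = 1.3/cos32.3° = 1.538 m; N'_6 = 85·cos32.3° − 10·1.538 = 56.5; c'Δl = 12.00; W sinα = 45.4
Slice 7: Δl = 3.0/cos42.0° = 4.037 m; N'_7 = 96·cos42.0° − 7·4.037 = 43.1; c'Δl = 31.49; W sinα = 64.2
Σc'Δl = 126.6 kN/m; ΣN' = 719.8 kN/m; ΣW sinα = 285.1 kN/m
Resisting = 126.6 + 719.8·tan30.8° = 126.6 + 429.1 = 555.7 kN/m
FS = 555.7 / 285.1 = 1.949

FS = 1.95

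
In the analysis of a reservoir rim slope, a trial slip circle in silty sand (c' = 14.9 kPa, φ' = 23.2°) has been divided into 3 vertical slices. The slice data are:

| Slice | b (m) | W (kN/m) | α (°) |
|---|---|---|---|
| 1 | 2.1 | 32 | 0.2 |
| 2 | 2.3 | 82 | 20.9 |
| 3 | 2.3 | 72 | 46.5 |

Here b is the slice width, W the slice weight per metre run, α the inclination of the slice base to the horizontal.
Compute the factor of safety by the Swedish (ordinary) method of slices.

FS = 2.27

Ordinary method of slices: FS = Σ[c'·Δl_i + (W_i cosα_i)·tanφ'] / Σ W_i sinα_i, with Δl_i = b_i / cosα_i.
Slice 1: Δl = 2.1/cos0.2° = 2.100 m; N'_1 = 32·cos0.2° = 32.0; c'Δl = 31.29; W sinα = 0.1
Slice 2: Δl = 2.3/cos20.9° = 2.462 m; N'_2 = 82·cos20.9° = 76.6; c'Δl = 36.68; W sinα = 29.3
Slice 3: Δl = 2.3/cos46.5° = 3.341 m; N'_3 = 72·cos46.5° = 49.6; c'Δl = 49.79; W sinα = 52.2
Σc'Δl = 117.8 kN/m; ΣN' = 158.2 kN/m; ΣW sinα = 81.6 kN/m
Resisting = 117.8 + 158.2·tan23.2° = 117.8 + 67.8 = 185.5 kN/m
FS = 185.5 / 81.6 = 2.274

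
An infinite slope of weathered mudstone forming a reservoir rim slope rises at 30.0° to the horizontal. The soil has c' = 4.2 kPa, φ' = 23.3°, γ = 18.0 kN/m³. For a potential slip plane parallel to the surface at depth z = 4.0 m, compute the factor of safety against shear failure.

FS = 0.88

For an infinite slope with a slip plane parallel to the surface (no pore pressure): FS = [c' + γz cos²β tanφ'] / [γz sinβ cosβ].
γz = 18.0·4.0 = 72.00 kN/m²
Numerator = 4.2 + 72.00·cos²30.0°·tan23.3° = 4.2 + 72.00·0.7500·0.4307 = 27.456 kPa
Denominator = 72.00·sin30.0°·cos30.0° = 72.00·0.5000·0.8660 = 31.177 kPa
FS = 27.456 / 31.177 = 0.881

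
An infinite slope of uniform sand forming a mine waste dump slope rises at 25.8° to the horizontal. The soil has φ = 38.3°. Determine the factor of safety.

For a dry cohesionless infinite slope the factor of safety is FS = tanφ / tanβ.
FS = tan38.3° / tan25.8° = 0.7898 / 0.4834 = 1.634

FS = 1.63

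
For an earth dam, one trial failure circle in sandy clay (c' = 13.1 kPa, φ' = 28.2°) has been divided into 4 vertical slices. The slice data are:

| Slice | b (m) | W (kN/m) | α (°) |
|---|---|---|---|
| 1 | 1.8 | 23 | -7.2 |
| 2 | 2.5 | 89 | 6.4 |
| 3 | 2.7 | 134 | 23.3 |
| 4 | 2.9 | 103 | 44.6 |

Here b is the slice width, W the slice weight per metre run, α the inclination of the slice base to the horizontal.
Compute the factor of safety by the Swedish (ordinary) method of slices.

FS = 2.37

Ordinary method of slices: FS = Σ[c'·Δl_i + (W_i cosα_i)·tanφ'] / Σ W_i sinα_i, with Δl_i = b_i / cosα_i.
Slice 1: Δl = 1.8/cos(-7.2°) = 1.814 m; N'_1 = 23·cos(-7.2°) = 22.8; c'Δl = 23.77; W sinα = -2.9
Slice 2: Δl = 2.5/cos6.4° = 2.516 m; N'_2 = 89·cos6.4° = 88.4; c'Δl = 32.96; W sinα = 9.9
Slice 3: Δl = 2.7/cos23.3° = 2.940 m; N'_3 = 134·cos23.3° = 123.1; c'Δl = 38.51; W sinα = 53.0
Slice 4: Δl = 2.9/cos44.6° = 4.073 m; N'_4 = 103·cos44.6° = 73.3; c'Δl = 53.35; W sinα = 72.3
Σc'Δl = 148.6 kN/m; ΣN' = 307.7 kN/m; ΣW sinα = 132.4 kN/m
Resisting = 148.6 + 307.7·tan28.2° = 148.6 + 165.0 = 313.6 kN/m
FS = 313.6 / 132.4 = 2.369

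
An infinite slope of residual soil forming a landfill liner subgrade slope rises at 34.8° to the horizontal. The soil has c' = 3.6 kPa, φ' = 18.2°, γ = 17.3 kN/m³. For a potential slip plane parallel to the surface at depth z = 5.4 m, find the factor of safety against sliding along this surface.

For an infinite slope with a slip plane parallel to the surface (no pore pressure): FS = [c' + γz cos²β tanφ'] / [γz sinβ cosβ].
γz = 17.3·5.4 = 93.42 kN/m²
Numerator = 3.6 + 93.42·cos²34.8°·tan18.2° = 3.6 + 93.42·0.6743·0.3288 = 24.311 kPa
Denominator = 93.42·sin34.8°·cos34.8° = 93.42·0.5707·0.8211 = 43.780 kPa
FS = 24.311 / 43.780 = 0.555

FS = 0.56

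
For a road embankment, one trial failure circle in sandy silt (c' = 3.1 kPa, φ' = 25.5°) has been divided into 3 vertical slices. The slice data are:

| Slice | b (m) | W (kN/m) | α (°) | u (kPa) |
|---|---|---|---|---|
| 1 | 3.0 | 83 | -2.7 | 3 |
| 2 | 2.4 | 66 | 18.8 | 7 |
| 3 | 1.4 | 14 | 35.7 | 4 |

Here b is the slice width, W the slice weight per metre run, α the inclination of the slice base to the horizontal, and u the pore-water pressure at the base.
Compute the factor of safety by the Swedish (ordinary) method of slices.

FS = 3.18

Ordinary method of slices: FS = Σ[c'·Δl_i + (W_i cosα_i − u_i·Δl_i)·tanφ'] / Σ W_i sinα_i, with Δl_i = b_i / cosα_i.
Slice 1: Δl = 3.0/cos(-2.7°) = 3.003 m; N'_1 = 83·cos(-2.7°) − 3·3.003 = 73.9; c'Δl = 9.31; W sinα = -3.9
Slice 2: Δl = 2.4/cos18.8° = 2.535 m; N'_2 = 66·cos18.8° − 7·2.535 = 44.7; c'Δl = 7.86; W sinα = 21.3
Slice 3: Δl = 1.4/cos35.7° = 1.724 m; N'_3 = 14·cos35.7° − 4·1.724 = 4.5; c'Δl = 5.34; W sinα = 8.2
Σc'Δl = 22.5 kN/m; ΣN' = 123.1 kN/m; ΣW sinα = 25.5 kN/m
Resisting = 22.5 + 123.1·tan25.5° = 22.5 + 58.7 = 81.2 kN/m
FS = 81.2 / 25.5 = 3.182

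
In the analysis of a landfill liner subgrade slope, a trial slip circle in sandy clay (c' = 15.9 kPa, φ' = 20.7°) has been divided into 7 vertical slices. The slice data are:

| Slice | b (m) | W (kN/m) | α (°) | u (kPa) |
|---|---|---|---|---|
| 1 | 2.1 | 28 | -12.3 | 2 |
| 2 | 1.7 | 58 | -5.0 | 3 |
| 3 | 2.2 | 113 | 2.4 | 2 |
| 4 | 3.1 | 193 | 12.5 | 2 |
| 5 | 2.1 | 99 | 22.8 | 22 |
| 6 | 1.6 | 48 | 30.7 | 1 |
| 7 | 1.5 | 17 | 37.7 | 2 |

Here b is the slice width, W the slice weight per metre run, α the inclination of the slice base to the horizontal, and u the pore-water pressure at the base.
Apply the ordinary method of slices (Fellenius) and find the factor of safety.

Ordinary method of slices: FS = Σ[c'·Δl_i + (W_i cosα_i − u_i·Δl_i)·tanφ'] / Σ W_i sinα_i, with Δl_i = b_i / cosα_i.
Slice 1: Δl = 2.1/cos(-12.3°) = 2.149 m; N'_1 = 28·cos(-12.3°) − 2·2.149 = 23.1; c'Δl = 34.17; W sinα = -6.0
Slice 2: Δl = 1.7/cos(-5.0°) = 1.706 m; N'_2 = 58·cos(-5.0°) − 3·1.706 = 52.7; c'Δl = 27.13; W sinα = -5.1
Slice 3: Δl = 2.2/cos2.4° = 2.202 m; N'_3 = 113·cos2.4° − 2·2.202 = 108.5; c'Δl = 35.01; W sinα = 4.7
Slice 4: Δl = 3.1/cos12.5° = 3.175 m; N'_4 = 193·cos12.5° − 2·3.175 = 182.1; c'Δl = 50.49; W sinα = 41.8
Slice 5: Δl = 2.1/cos22.8° = 2.278 m; N'_5 = 99·cos22.8° − 22·2.278 = 41.1; c'Δl = 36.22; W sinα = 38.4
Slice 6: Δl = 1.6/cos30.7° = 1.861 m; N'_6 = 48·cos30.7° − 1·1.861 = 39.4; c'Δl = 29.59; W sinα = 24.5
Slice 7: Δl = 1.5/cos37.7° = 1.896 m; N'_7 = 17·cos37.7° − 2·1.896 = 9.7; c'Δl = 30.14; W sinα = 10.4
Σc'Δl = 242.8 kN/m; ΣN' = 456.5 kN/m; ΣW sinα = 108.8 kN/m
Resisting = 242.8 + 456.5·tan20.7° = 242.8 + 172.5 = 415.3 kN/m
FS = 415.3 / 108.8 = 3.818

FS = 3.82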